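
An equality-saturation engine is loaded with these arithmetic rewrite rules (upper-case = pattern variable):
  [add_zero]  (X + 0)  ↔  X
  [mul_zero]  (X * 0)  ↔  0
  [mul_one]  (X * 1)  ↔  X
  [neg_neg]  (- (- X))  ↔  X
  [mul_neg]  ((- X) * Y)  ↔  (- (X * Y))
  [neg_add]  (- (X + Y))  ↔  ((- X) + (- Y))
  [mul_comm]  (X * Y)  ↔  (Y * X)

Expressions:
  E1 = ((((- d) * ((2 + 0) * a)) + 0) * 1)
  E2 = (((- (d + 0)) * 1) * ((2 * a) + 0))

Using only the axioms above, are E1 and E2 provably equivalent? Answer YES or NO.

step 1: add_zero (→) rewrites (2 + 0) into 2, now ((((- d) * (2 * a)) + 0) * 1)
step 2: add_zero (→) rewrites (((- d) * (2 * a)) + 0) into ((- d) * (2 * a)), now (((- d) * (2 * a)) * 1)
step 3: mul_one (→) rewrites (((- d) * (2 * a)) * 1) into ((- d) * (2 * a))
step 4: add_zero (←) rewrites (2 * a) into ((2 * a) + 0), now ((- d) * ((2 * a) + 0))
step 5: mul_one (←) rewrites (- d) into ((- d) * 1), now (((- d) * 1) * ((2 * a) + 0))
step 6: add_zero (←) rewrites d into (d + 0), which is E2

YES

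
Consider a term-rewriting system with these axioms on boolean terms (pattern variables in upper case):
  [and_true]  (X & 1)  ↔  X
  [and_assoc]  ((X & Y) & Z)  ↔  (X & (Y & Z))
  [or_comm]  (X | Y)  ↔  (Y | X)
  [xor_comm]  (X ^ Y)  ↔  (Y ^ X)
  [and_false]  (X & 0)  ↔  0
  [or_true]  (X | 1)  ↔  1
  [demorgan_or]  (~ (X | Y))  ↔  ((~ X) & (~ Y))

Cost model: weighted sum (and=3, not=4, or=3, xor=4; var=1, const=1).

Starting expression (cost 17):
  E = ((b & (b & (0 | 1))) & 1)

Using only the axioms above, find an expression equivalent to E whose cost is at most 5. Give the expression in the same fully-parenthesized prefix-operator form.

(b & b)   [cost 5]

1. [or_true →] (0 | 1)  →  1;  E = ((b & (b & 1)) & 1)
2. [and_true →] (b & 1)  →  b;  E = ((b & b) & 1)
3. [and_true →] ((b & b) & 1)  →  (b & b);  cost 5 ≤ 5, done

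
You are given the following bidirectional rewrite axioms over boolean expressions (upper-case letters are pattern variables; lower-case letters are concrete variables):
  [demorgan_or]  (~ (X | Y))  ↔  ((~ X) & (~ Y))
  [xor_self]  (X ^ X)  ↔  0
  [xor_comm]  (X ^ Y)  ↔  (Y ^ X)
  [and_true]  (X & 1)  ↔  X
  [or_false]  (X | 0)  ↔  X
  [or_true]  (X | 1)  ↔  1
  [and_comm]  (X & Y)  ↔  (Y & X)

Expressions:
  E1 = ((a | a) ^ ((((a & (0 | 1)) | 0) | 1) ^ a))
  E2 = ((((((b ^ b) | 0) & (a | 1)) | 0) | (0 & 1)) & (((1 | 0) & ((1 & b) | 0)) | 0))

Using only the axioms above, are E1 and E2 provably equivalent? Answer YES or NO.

Every axiom is a valid identity, so a rewrite proof would force E1 and E2 to agree under every assignment.
At a=0, b=0: E1 = 1 but E2 = 0; they differ, so no derivation exists.

NO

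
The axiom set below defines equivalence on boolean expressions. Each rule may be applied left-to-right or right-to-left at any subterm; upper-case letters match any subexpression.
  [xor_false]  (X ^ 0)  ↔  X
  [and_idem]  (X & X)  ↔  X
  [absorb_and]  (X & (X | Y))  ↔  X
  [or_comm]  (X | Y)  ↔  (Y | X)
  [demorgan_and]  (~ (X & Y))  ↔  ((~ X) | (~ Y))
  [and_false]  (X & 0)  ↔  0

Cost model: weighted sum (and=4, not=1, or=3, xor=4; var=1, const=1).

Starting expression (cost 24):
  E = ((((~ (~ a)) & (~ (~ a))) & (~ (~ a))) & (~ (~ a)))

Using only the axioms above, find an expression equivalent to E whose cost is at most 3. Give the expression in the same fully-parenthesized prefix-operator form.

step 1: and_idem (→) rewrites ((~ (~ a)) & (~ (~ a))) into (~ (~ a)), now (((~ (~ a)) & (~ (~ a))) & (~ (~ a)))
step 2: and_idem (→) rewrites ((~ (~ a)) & (~ (~ a))) into (~ (~ a)), now ((~ (~ a)) & (~ (~ a)))
step 3: and_idem (→) rewrites ((~ (~ a)) & (~ (~ a))) into (~ (~ a)), reaching cost 3 (bound 3)

(~ (~ a))   [cost 3]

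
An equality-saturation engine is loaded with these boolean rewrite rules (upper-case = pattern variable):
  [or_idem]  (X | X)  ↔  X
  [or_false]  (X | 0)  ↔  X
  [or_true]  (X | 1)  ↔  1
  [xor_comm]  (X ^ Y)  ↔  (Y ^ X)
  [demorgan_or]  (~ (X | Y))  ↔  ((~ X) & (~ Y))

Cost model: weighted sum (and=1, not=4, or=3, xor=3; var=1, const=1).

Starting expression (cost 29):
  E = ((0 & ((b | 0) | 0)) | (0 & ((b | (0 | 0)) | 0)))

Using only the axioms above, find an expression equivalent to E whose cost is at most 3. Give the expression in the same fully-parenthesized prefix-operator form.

step 1: or_idem (→) rewrites (0 | 0) into 0, now ((0 & ((b | 0) | 0)) | (0 & ((b | 0) | 0)))
step 2: or_idem (→) rewrites ((0 & ((b | 0) | 0)) | (0 & ((b | 0) | 0))) into (0 & ((b | 0) | 0))
step 3: or_false (→) rewrites ((b | 0) | 0) into (b | 0), now (0 & (b | 0))
step 4: or_false (→) rewrites (b | 0) into b, reaching cost 3 (bound 3)

(0 & b)   [cost 3]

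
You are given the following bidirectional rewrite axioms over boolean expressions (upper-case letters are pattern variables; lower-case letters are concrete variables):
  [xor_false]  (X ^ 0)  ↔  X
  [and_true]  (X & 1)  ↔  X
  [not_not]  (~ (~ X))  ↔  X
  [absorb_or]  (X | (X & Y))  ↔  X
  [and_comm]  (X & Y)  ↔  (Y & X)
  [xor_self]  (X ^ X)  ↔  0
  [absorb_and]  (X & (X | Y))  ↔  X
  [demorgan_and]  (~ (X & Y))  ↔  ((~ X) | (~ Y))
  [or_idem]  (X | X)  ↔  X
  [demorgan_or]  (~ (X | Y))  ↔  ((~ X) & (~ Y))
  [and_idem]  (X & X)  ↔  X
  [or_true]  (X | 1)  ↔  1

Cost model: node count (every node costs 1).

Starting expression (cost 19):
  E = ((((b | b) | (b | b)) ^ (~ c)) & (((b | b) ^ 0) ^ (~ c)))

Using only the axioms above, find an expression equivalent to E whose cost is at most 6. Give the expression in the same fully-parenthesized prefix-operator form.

((b | b) ^ (~ c))   [cost 6]

(1) ((b | b) ^ 0)  =[xor_false →]=  (b | b)    ⊢ ((((b | b) | (b | b)) ^ (~ c)) & ((b | b) ^ (~ c)))
(2) ((b | b) | (b | b))  =[or_idem →]=  (b | b)    ⊢ (((b | b) ^ (~ c)) & ((b | b) ^ (~ c)))
(3) (((b | b) ^ (~ c)) & ((b | b) ^ (~ c)))  =[and_idem →]=  ((b | b) ^ (~ c))    ⊢ cost 6, within 6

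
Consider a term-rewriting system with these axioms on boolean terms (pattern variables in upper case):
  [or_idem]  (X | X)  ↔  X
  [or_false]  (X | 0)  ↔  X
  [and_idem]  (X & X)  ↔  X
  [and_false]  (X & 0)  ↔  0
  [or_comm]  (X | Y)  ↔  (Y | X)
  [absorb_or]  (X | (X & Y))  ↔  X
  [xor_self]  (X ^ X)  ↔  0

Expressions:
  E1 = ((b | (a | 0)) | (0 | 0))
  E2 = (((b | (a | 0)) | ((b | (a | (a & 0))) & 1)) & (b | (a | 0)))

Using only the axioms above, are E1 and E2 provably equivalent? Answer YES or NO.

YES

1. [or_idem →] (0 | 0)  →  0;  E1 = ((b | (a | 0)) | 0)
2. [or_false →] ((b | (a | 0)) | 0)  →  (b | (a | 0))
3. [and_idem ←] (b | (a | 0))  →  ((b | (a | 0)) & (b | (a | 0)))
4. [absorb_or ←] (b | (a | 0))  →  ((b | (a | 0)) | ((b | (a | 0)) & 1));  E1 = (((b | (a | 0)) | ((b | (a | 0)) & 1)) & (b | (a | 0)))
5. [and_false ←] 0  →  (a & 0);  this is E2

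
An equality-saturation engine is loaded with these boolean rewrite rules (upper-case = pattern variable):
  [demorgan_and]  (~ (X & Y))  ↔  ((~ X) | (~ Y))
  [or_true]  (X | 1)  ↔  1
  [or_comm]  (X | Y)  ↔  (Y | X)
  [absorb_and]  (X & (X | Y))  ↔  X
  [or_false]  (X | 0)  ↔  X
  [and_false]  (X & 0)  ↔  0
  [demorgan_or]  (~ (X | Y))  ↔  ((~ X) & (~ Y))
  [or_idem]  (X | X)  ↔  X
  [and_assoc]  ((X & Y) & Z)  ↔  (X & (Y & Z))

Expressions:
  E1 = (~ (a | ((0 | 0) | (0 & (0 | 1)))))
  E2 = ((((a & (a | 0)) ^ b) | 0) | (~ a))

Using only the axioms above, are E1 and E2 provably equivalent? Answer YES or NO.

All listed rules preserve value, hence provable equivalence implies equal values everywhere; look for a separating assignment.
a=1, b=0 gives E1 ↦ 0, E2 ↦ 1; values differ ⇒ not provably equivalent.

NO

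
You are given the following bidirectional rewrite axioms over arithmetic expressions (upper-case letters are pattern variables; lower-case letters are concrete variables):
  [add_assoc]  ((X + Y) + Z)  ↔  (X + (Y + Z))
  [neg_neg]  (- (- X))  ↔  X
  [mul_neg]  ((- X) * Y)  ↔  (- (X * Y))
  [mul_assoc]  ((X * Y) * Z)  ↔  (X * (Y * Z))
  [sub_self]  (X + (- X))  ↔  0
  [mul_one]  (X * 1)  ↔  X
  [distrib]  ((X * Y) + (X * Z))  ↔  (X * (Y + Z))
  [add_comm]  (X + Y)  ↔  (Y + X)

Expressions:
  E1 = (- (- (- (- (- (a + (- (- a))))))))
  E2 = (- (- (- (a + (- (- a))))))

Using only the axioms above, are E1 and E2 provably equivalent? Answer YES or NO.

(1) (- (- (- (- (- (a + (- (- a))))))))  =[neg_neg →]=  (- (- (- (a + (- (- a))))))    ⊢ E2

YES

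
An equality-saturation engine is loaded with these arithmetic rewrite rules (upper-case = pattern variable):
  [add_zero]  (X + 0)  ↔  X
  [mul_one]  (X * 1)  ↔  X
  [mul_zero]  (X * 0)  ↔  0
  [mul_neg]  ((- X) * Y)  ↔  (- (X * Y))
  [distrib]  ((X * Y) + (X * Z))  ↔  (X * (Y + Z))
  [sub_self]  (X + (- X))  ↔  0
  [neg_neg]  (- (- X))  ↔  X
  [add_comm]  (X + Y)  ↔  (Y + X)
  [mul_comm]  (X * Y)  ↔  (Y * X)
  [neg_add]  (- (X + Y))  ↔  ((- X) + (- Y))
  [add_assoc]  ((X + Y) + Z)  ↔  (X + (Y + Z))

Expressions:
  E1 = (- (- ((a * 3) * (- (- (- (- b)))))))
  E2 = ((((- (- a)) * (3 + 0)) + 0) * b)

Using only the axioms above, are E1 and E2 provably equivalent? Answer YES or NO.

YES

1. [neg_neg →] (- (- ((a * 3) * (- (- (- (- b)))))))  →  ((a * 3) * (- (- (- (- b)))))
2. [neg_neg →] (- (- (- b)))  →  (- b);  E1 = ((a * 3) * (- (- b)))
3. [neg_neg →] (- (- b))  →  b;  E1 = ((a * 3) * b)
4. [add_zero ←] 3  →  (3 + 0);  E1 = ((a * (3 + 0)) * b)
5. [add_zero ←] (a * (3 + 0))  →  ((a * (3 + 0)) + 0);  E1 = (((a * (3 + 0)) + 0) * b)
6. [neg_neg ←] a  →  (- (- a));  this is E2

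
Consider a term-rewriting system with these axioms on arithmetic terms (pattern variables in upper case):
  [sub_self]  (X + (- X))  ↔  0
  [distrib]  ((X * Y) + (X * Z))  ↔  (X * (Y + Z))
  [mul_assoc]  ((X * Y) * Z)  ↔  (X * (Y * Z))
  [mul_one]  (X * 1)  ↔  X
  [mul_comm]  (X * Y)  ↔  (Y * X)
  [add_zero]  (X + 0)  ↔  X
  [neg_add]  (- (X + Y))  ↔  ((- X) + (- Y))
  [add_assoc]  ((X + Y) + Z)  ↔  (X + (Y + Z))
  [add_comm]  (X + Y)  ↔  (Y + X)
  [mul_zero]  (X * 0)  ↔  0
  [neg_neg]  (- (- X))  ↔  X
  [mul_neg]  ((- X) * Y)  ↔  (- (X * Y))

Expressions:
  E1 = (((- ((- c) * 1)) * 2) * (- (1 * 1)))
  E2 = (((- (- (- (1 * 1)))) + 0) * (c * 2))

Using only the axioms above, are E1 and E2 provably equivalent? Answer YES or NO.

YES

1. [mul_one →] (1 * 1)  →  1;  E1 = (((- ((- c) * 1)) * 2) * (- 1))
2. [mul_one →] ((- c) * 1)  →  (- c);  E1 = (((- (- c)) * 2) * (- 1))
3. [neg_neg →] (- (- c))  →  c;  E1 = ((c * 2) * (- 1))
4. [mul_comm →] ((c * 2) * (- 1))  →  ((- 1) * (c * 2))
5. [mul_one ←] 1  →  (1 * 1);  E1 = ((- (1 * 1)) * (c * 2))
6. [neg_neg ←] (1 * 1)  →  (- (- (1 * 1)));  E1 = ((- (- (- (1 * 1)))) * (c * 2))
7. [add_zero ←] (- (- (- (1 * 1))))  →  ((- (- (- (1 * 1)))) + 0);  this is E2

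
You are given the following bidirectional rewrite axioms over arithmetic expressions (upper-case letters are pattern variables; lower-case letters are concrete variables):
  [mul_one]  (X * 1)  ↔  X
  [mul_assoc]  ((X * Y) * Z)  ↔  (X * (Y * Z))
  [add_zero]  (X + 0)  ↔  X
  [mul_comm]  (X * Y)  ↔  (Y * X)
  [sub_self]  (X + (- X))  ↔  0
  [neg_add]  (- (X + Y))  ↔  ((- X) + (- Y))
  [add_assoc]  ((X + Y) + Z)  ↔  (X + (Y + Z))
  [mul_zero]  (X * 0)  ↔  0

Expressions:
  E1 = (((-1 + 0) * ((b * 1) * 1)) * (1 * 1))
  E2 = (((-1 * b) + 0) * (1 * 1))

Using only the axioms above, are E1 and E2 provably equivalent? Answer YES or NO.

YES

(1) (b * 1)  =[mul_one →]=  b    ⊢ (((-1 + 0) * (b * 1)) * (1 * 1))
(2) (b * 1)  =[mul_one →]=  b    ⊢ (((-1 + 0) * b) * (1 * 1))
(3) (1 * 1)  =[mul_one →]=  1    ⊢ (((-1 + 0) * b) * 1)
(4) (((-1 + 0) * b) * 1)  =[mul_one →]=  ((-1 + 0) * b)
(5) (-1 + 0)  =[add_zero →]=  -1    ⊢ (-1 * b)
(6) (-1 * b)  =[add_zero ←]=  ((-1 * b) + 0)
(7) ((-1 * b) + 0)  =[mul_one ←]=  (((-1 * b) + 0) * 1)
(8) 1  =[mul_one ←]=  (1 * 1)    ⊢ E2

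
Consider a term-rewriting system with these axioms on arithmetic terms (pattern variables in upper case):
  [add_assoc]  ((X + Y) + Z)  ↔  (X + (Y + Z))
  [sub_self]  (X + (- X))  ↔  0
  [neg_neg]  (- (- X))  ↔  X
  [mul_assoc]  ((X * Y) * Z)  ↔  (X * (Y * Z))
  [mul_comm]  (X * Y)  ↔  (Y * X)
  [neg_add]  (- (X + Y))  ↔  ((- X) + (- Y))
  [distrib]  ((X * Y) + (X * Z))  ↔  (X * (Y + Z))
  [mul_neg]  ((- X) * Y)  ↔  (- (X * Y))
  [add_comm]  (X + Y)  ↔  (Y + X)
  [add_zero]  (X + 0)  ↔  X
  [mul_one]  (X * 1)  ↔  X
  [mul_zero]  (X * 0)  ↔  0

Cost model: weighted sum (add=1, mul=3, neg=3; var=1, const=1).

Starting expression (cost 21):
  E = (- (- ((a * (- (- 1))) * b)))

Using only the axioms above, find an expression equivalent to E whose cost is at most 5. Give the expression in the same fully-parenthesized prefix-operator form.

(a * b)   [cost 5]

step 1: neg_neg (→) rewrites (- (- ((a * (- (- 1))) * b))) into ((a * (- (- 1))) * b)
step 2: neg_neg (→) rewrites (- (- 1)) into 1, now ((a * 1) * b)
step 3: mul_one (→) rewrites (a * 1) into a, reaching cost 5 (bound 5)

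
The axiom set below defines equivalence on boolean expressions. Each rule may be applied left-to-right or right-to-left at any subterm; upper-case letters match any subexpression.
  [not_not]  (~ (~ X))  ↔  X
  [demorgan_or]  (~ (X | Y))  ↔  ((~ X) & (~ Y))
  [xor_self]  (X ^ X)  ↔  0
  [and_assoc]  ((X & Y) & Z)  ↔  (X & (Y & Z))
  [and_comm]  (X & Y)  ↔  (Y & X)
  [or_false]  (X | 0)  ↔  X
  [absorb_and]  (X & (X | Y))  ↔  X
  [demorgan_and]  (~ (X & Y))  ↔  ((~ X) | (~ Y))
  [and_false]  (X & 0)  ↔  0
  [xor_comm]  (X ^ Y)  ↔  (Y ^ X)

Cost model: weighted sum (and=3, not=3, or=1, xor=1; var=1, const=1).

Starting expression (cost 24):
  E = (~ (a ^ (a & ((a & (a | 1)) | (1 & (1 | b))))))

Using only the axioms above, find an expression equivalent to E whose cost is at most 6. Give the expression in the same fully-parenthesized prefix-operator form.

(~ (a ^ a))   [cost 6]

step 1: absorb_and (→) rewrites (1 & (1 | b)) into 1, now (~ (a ^ (a & ((a & (a | 1)) | 1))))
step 2: absorb_and (→) rewrites (a & (a | 1)) into a, now (~ (a ^ (a & (a | 1))))
step 3: absorb_and (→) rewrites (a & (a | 1)) into a, reaching cost 6 (bound 6)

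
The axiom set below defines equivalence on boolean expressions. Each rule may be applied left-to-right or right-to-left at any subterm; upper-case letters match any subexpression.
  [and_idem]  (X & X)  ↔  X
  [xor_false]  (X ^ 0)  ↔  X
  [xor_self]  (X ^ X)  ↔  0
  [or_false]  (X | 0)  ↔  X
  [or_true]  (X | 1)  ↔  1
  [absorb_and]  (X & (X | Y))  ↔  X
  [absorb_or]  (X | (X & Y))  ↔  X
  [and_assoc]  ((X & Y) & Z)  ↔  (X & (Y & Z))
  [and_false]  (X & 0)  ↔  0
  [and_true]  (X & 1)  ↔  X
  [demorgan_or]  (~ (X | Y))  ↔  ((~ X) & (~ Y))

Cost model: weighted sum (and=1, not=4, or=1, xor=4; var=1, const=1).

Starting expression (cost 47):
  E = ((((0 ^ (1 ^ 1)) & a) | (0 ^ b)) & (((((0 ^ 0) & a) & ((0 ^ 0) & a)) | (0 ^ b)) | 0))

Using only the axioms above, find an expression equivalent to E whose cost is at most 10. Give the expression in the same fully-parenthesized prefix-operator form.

step 1: and_idem (→) rewrites (((0 ^ 0) & a) & ((0 ^ 0) & a)) into ((0 ^ 0) & a), now ((((0 ^ (1 ^ 1)) & a) | (0 ^ b)) & ((((0 ^ 0) & a) | (0 ^ b)) | 0))
step 2: xor_self (→) rewrites (1 ^ 1) into 0, now ((((0 ^ 0) & a) | (0 ^ b)) & ((((0 ^ 0) & a) | (0 ^ b)) | 0))
step 3: absorb_and (→) rewrites ((((0 ^ 0) & a) | (0 ^ b)) & ((((0 ^ 0) & a) | (0 ^ b)) | 0)) into (((0 ^ 0) & a) | (0 ^ b))
step 4: xor_false (→) rewrites (0 ^ 0) into 0, reaching cost 10 (bound 10)

((0 & a) | (0 ^ b))   [cost 10]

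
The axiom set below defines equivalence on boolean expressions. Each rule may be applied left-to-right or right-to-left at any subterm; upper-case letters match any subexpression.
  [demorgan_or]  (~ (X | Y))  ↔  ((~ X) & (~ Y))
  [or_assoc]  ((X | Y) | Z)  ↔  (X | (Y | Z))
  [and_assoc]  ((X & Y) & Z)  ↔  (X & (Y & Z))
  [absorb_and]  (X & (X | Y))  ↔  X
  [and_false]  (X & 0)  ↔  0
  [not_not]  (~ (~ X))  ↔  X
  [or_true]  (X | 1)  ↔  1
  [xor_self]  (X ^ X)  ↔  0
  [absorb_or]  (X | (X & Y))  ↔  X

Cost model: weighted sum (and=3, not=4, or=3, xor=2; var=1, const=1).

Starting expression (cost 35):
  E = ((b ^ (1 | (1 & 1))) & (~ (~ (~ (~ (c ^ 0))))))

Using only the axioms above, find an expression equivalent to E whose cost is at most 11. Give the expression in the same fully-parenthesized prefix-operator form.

((b ^ 1) & (c ^ 0))   [cost 11]

step 1: not_not (→) rewrites (~ (~ (~ (~ (c ^ 0))))) into (~ (~ (c ^ 0))), now ((b ^ (1 | (1 & 1))) & (~ (~ (c ^ 0))))
step 2: not_not (→) rewrites (~ (~ (c ^ 0))) into (c ^ 0), now ((b ^ (1 | (1 & 1))) & (c ^ 0))
step 3: absorb_or (→) rewrites (1 | (1 & 1)) into 1, reaching cost 11 (bound 11)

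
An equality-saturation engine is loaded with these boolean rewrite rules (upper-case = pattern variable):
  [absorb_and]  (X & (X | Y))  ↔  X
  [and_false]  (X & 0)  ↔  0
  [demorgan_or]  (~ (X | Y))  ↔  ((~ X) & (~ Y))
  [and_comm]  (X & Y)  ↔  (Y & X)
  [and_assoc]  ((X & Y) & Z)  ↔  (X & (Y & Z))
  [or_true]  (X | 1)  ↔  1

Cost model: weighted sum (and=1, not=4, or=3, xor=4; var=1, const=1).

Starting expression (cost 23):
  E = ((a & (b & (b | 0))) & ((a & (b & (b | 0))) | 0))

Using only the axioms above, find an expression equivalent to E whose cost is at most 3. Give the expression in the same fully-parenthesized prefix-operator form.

(a & b)   [cost 3]

(1) ((a & (b & (b | 0))) & ((a & (b & (b | 0))) | 0))  =[absorb_and →]=  (a & (b & (b | 0)))
(2) (b & (b | 0))  =[absorb_and →]=  b    ⊢ cost 3, within 3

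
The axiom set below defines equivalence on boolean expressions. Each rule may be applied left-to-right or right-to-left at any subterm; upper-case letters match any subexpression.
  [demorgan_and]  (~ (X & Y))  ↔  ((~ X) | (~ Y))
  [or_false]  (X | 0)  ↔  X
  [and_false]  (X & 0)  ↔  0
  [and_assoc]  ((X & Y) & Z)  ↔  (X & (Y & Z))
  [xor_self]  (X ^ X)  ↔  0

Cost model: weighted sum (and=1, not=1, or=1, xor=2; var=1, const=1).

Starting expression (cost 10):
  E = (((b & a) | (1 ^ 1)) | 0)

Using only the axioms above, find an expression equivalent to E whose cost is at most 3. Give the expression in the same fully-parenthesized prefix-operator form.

step 1: xor_self (→) rewrites (1 ^ 1) into 0, now (((b & a) | 0) | 0)
step 2: or_false (→) rewrites (((b & a) | 0) | 0) into ((b & a) | 0)
step 3: or_false (→) rewrites ((b & a) | 0) into (b & a), reaching cost 3 (bound 3)

(b & a)   [cost 3]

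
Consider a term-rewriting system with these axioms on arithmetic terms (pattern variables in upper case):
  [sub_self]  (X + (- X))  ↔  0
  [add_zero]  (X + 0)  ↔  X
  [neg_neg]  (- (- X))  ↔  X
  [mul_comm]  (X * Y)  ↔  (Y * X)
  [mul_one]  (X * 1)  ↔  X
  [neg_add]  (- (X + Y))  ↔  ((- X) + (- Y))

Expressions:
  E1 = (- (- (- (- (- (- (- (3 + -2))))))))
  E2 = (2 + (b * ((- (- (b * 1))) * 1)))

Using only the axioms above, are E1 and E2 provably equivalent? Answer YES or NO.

NO

Every axiom is a valid identity, so a rewrite proof would force E1 and E2 to agree under every assignment.
At b=0: E1 = -1 but E2 = 2; they differ, so no derivation exists.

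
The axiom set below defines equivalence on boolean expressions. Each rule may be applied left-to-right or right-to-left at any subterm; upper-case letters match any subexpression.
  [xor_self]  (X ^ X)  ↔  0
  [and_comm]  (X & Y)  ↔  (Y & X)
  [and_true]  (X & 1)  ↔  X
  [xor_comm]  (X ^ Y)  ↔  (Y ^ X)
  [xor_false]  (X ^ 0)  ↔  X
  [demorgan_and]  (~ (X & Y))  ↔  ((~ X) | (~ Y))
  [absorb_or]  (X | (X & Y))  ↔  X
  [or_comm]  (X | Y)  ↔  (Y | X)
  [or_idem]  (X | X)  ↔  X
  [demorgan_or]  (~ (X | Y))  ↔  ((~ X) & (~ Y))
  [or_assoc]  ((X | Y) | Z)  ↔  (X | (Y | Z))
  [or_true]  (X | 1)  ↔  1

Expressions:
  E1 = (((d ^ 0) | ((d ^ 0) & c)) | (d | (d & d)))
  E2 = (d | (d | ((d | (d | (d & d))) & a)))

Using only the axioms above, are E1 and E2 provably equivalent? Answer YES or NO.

YES

(1) ((d ^ 0) | ((d ^ 0) & c))  =[absorb_or →]=  (d ^ 0)    ⊢ ((d ^ 0) | (d | (d & d)))
(2) (d ^ 0)  =[xor_false →]=  d    ⊢ (d | (d | (d & d)))
(3) (d | (d & d))  =[absorb_or →]=  d    ⊢ (d | d)
(4) d  =[absorb_or ←]=  (d | (d & a))    ⊢ (d | (d | (d & a)))
(5) d  =[or_idem ←]=  (d | d)    ⊢ (d | (d | ((d | d) & a)))
(6) d  =[absorb_or ←]=  (d | (d & d))    ⊢ E2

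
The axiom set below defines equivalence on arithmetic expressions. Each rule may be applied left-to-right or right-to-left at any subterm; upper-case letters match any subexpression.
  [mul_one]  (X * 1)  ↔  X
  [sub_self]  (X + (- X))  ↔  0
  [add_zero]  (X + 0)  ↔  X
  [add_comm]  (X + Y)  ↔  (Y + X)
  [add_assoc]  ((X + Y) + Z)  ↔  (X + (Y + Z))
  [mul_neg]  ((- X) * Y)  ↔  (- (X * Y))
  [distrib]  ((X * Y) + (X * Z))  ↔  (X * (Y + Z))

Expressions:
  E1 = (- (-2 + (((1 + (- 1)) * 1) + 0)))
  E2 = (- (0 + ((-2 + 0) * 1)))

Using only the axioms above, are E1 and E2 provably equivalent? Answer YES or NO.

YES

1. [sub_self →] (1 + (- 1))  →  0;  E1 = (- (-2 + ((0 * 1) + 0)))
2. [mul_one →] (0 * 1)  →  0;  E1 = (- (-2 + (0 + 0)))
3. [add_zero →] (0 + 0)  →  0;  E1 = (- (-2 + 0))
4. [add_comm →] (-2 + 0)  →  (0 + -2);  E1 = (- (0 + -2))
5. [mul_one ←] -2  →  (-2 * 1);  E1 = (- (0 + (-2 * 1)))
6. [add_zero ←] -2  →  (-2 + 0);  this is E2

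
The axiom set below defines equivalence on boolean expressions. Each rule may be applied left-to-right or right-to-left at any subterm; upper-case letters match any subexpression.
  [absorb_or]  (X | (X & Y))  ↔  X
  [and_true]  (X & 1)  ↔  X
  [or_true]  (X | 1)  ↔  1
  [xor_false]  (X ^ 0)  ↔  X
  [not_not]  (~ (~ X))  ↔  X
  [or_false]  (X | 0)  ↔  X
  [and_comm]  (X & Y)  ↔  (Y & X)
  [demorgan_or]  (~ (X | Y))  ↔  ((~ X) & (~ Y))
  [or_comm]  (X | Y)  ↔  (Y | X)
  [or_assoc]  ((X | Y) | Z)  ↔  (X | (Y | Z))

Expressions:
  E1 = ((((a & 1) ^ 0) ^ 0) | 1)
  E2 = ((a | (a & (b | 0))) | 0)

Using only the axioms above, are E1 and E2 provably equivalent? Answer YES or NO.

All listed rules preserve value, hence provable equivalence implies equal values everywhere; look for a separating assignment.
a=0, b=0 gives E1 ↦ 1, E2 ↦ 0; values differ ⇒ not provably equivalent.

NO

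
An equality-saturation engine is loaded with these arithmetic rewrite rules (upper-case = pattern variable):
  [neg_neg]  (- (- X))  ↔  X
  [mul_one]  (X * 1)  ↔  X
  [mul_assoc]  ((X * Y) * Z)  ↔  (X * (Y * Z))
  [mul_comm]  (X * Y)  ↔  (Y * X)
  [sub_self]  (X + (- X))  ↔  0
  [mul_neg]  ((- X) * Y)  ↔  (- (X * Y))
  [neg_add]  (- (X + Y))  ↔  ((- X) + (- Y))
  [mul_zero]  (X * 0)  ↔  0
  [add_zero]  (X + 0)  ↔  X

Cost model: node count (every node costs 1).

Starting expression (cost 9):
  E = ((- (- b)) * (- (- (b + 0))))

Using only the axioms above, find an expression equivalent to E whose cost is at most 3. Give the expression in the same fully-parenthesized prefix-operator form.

(1) (b + 0)  =[add_zero →]=  b    ⊢ ((- (- b)) * (- (- b)))
(2) (- (- b))  =[neg_neg →]=  b    ⊢ ((- (- b)) * b)
(3) (- (- b))  =[neg_neg →]=  b    ⊢ cost 3, within 3

(b * b)   [cost 3]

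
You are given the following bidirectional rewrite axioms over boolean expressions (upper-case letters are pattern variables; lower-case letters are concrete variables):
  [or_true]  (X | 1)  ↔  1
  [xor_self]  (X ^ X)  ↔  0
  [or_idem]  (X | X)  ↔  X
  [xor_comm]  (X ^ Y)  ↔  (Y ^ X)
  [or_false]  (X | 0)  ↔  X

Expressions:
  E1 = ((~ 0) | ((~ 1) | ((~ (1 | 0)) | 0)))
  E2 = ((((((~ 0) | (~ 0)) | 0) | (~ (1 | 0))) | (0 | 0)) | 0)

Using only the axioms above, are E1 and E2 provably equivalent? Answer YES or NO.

1. [or_false →] ((~ (1 | 0)) | 0)  →  (~ (1 | 0));  E1 = ((~ 0) | ((~ 1) | (~ (1 | 0))))
2. [or_false →] (1 | 0)  →  1;  E1 = ((~ 0) | ((~ 1) | (~ 1)))
3. [or_idem →] ((~ 1) | (~ 1))  →  (~ 1);  E1 = ((~ 0) | (~ 1))
4. [or_false ←] ((~ 0) | (~ 1))  →  (((~ 0) | (~ 1)) | 0)
5. [or_idem ←] 0  →  (0 | 0);  E1 = (((~ 0) | (~ 1)) | (0 | 0))
6. [or_idem ←] (~ 0)  →  ((~ 0) | (~ 0));  E1 = ((((~ 0) | (~ 0)) | (~ 1)) | (0 | 0))
7. [or_false ←] ((~ 0) | (~ 0))  →  (((~ 0) | (~ 0)) | 0);  E1 = (((((~ 0) | (~ 0)) | 0) | (~ 1)) | (0 | 0))
8. [or_false ←] 1  →  (1 | 0);  E1 = (((((~ 0) | (~ 0)) | 0) | (~ (1 | 0))) | (0 | 0))
9. [or_false ←] (((((~ 0) | (~ 0)) | 0) | (~ (1 | 0))) | (0 | 0))  →  ((((((~ 0) | (~ 0)) | 0) | (~ (1 | 0))) | (0 | 0)) | 0);  this is E2

YES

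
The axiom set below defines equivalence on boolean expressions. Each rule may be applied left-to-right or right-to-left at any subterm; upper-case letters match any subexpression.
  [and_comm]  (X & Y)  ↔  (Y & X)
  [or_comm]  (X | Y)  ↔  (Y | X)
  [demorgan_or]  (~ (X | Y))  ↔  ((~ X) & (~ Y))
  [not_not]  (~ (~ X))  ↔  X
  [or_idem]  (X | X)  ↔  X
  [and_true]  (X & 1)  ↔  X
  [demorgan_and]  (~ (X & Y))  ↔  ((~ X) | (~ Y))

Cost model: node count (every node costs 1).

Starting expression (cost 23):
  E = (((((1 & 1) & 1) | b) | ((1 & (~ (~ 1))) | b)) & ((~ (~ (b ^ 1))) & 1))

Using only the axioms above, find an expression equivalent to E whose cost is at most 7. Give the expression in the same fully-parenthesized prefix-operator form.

((1 | b) & (b ^ 1))   [cost 7]

(1) (~ (~ 1))  =[not_not →]=  1    ⊢ (((((1 & 1) & 1) | b) | ((1 & 1) | b)) & ((~ (~ (b ^ 1))) & 1))
(2) (1 & 1)  =[and_true →]=  1    ⊢ ((((1 & 1) | b) | ((1 & 1) | b)) & ((~ (~ (b ^ 1))) & 1))
(3) (((1 & 1) | b) | ((1 & 1) | b))  =[or_idem →]=  ((1 & 1) | b)    ⊢ (((1 & 1) | b) & ((~ (~ (b ^ 1))) & 1))
(4) ((~ (~ (b ^ 1))) & 1)  =[and_true →]=  (~ (~ (b ^ 1)))    ⊢ (((1 & 1) | b) & (~ (~ (b ^ 1))))
(5) (~ (~ (b ^ 1)))  =[not_not →]=  (b ^ 1)    ⊢ (((1 & 1) | b) & (b ^ 1))
(6) (1 & 1)  =[and_true →]=  1    ⊢ cost 7, within 7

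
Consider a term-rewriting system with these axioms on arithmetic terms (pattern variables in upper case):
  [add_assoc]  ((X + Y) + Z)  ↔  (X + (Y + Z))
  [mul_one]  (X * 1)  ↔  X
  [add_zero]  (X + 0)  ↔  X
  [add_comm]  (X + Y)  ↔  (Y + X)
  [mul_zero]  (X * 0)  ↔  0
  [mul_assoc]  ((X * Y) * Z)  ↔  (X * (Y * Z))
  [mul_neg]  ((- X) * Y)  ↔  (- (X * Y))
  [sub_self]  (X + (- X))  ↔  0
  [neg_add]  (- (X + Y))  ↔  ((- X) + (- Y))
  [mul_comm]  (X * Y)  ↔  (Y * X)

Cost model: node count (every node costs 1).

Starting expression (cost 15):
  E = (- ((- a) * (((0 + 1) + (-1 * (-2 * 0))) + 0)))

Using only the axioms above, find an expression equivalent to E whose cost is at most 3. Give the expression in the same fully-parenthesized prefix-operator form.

1. [add_zero →] (((0 + 1) + (-1 * (-2 * 0))) + 0)  →  ((0 + 1) + (-1 * (-2 * 0)));  E = (- ((- a) * ((0 + 1) + (-1 * (-2 * 0)))))
2. [add_comm →] (0 + 1)  →  (1 + 0);  E = (- ((- a) * ((1 + 0) + (-1 * (-2 * 0)))))
3. [add_zero →] (1 + 0)  →  1;  E = (- ((- a) * (1 + (-1 * (-2 * 0)))))
4. [mul_zero →] (-2 * 0)  →  0;  E = (- ((- a) * (1 + (-1 * 0))))
5. [mul_zero →] (-1 * 0)  →  0;  E = (- ((- a) * (1 + 0)))
6. [add_zero →] (1 + 0)  →  1;  E = (- ((- a) * 1))
7. [mul_one →] ((- a) * 1)  →  (- a);  cost 3 ≤ 3, done

(- (- a))   [cost 3]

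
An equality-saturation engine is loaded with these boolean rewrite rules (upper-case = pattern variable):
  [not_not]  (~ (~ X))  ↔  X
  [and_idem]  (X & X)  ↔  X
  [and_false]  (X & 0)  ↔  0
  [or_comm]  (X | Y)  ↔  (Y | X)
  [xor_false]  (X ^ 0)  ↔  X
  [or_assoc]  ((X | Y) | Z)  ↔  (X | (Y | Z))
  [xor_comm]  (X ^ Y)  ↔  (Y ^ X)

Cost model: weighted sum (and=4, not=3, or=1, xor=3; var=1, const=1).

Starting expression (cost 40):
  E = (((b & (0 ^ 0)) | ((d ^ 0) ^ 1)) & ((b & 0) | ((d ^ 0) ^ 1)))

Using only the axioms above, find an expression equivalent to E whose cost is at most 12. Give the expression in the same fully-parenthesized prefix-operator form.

1. [xor_false →] (0 ^ 0)  →  0;  E = (((b & 0) | ((d ^ 0) ^ 1)) & ((b & 0) | ((d ^ 0) ^ 1)))
2. [and_idem →] (((b & 0) | ((d ^ 0) ^ 1)) & ((b & 0) | ((d ^ 0) ^ 1)))  →  ((b & 0) | ((d ^ 0) ^ 1))
3. [xor_false →] (d ^ 0)  →  d;  cost 12 ≤ 12, done

((b & 0) | (d ^ 1))   [cost 12]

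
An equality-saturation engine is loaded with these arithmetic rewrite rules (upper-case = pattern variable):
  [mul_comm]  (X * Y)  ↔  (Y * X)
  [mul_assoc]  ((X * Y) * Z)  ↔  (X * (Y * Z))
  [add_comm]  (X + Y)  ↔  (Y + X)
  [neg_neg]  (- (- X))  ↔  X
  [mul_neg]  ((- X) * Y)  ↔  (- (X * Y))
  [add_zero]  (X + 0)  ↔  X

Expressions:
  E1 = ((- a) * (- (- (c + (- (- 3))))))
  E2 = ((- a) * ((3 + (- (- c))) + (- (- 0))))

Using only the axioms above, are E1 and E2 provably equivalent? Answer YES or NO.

YES

(1) (c + (- (- 3)))  =[add_comm →]=  ((- (- 3)) + c)    ⊢ ((- a) * (- (- ((- (- 3)) + c))))
(2) (- (- 3))  =[neg_neg →]=  3    ⊢ ((- a) * (- (- (3 + c))))
(3) (- (- (3 + c)))  =[neg_neg →]=  (3 + c)    ⊢ ((- a) * (3 + c))
(4) (3 + c)  =[add_zero ←]=  ((3 + c) + 0)    ⊢ ((- a) * ((3 + c) + 0))
(5) c  =[neg_neg ←]=  (- (- c))    ⊢ ((- a) * ((3 + (- (- c))) + 0))
(6) 0  =[neg_neg ←]=  (- (- 0))    ⊢ E2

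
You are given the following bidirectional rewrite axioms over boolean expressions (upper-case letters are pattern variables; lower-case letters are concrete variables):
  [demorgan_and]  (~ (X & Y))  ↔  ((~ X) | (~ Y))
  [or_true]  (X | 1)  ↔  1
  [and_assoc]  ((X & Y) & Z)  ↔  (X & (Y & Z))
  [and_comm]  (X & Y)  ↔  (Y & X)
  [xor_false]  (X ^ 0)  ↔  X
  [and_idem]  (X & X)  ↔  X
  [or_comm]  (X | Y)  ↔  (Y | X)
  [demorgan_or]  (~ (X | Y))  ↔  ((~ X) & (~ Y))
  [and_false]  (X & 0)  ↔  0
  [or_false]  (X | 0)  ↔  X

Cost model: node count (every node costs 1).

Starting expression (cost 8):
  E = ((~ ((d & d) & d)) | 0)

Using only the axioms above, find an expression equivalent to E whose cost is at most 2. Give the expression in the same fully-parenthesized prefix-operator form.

step 1: and_idem (→) rewrites (d & d) into d, now ((~ (d & d)) | 0)
step 2: or_false (→) rewrites ((~ (d & d)) | 0) into (~ (d & d))
step 3: and_idem (→) rewrites (d & d) into d, reaching cost 2 (bound 2)

(~ d)   [cost 2]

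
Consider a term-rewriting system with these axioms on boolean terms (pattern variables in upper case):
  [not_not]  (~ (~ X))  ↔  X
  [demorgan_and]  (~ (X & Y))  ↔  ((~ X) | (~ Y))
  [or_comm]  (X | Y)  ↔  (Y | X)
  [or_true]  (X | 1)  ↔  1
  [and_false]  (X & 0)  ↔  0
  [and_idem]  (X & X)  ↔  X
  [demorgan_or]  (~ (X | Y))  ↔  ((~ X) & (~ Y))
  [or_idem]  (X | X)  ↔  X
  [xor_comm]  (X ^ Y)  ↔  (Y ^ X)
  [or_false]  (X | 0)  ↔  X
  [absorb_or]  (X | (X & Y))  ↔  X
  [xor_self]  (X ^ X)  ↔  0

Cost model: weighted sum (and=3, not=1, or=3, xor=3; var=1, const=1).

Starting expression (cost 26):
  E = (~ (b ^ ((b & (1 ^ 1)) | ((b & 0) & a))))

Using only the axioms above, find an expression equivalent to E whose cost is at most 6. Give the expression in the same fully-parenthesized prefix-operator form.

(~ (b ^ 0))   [cost 6]

(1) (1 ^ 1)  =[xor_self →]=  0    ⊢ (~ (b ^ ((b & 0) | ((b & 0) & a))))
(2) ((b & 0) | ((b & 0) & a))  =[absorb_or →]=  (b & 0)    ⊢ (~ (b ^ (b & 0)))
(3) (b & 0)  =[and_false →]=  0    ⊢ cost 6, within 6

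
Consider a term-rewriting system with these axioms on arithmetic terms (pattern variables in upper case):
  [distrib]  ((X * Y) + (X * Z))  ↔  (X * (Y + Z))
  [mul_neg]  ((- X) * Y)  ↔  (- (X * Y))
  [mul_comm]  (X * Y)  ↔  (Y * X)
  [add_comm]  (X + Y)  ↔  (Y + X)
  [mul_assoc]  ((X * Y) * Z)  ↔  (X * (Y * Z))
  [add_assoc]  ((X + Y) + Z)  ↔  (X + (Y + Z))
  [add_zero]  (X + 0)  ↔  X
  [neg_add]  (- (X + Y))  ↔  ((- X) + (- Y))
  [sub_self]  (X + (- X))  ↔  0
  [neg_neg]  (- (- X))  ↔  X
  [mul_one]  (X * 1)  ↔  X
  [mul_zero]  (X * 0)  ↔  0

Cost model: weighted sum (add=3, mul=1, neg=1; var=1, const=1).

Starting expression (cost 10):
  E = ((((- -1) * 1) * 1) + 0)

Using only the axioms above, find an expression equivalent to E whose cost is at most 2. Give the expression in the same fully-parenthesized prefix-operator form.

1. [mul_one →] ((- -1) * 1)  →  (- -1);  E = (((- -1) * 1) + 0)
2. [mul_one →] ((- -1) * 1)  →  (- -1);  E = ((- -1) + 0)
3. [add_zero →] ((- -1) + 0)  →  (- -1);  cost 2 ≤ 2, done

(- -1)   [cost 2]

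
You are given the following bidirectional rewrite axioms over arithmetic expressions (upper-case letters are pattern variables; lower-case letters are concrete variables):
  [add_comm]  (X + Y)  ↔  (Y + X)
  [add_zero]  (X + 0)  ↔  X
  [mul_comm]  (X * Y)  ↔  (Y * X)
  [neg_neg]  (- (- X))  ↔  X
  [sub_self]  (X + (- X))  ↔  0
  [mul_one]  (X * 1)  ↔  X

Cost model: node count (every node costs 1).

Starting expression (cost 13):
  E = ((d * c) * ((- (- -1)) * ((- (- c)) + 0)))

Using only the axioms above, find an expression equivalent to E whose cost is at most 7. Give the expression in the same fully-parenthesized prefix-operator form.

(1) ((- (- c)) + 0)  =[add_zero →]=  (- (- c))    ⊢ ((d * c) * ((- (- -1)) * (- (- c))))
(2) (- (- -1))  =[neg_neg →]=  -1    ⊢ ((d * c) * (-1 * (- (- c))))
(3) (- (- c))  =[neg_neg →]=  c    ⊢ cost 7, within 7

((d * c) * (-1 * c))   [cost 7]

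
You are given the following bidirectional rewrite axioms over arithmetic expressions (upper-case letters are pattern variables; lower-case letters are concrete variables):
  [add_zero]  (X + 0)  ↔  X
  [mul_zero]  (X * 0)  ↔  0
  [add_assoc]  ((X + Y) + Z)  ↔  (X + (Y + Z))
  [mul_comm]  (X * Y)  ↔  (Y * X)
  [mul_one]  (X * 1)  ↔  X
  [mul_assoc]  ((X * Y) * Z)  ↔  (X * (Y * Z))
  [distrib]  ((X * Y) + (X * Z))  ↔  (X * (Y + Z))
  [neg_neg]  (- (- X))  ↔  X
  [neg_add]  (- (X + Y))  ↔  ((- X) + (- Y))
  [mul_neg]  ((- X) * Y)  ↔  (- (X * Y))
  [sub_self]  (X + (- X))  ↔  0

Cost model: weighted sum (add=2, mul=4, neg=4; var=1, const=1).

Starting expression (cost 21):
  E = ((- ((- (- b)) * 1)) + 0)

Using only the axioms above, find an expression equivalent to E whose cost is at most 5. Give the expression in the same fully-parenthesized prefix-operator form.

(- b)   [cost 5]

1. [neg_neg →] (- (- b))  →  b;  E = ((- (b * 1)) + 0)
2. [add_zero →] ((- (b * 1)) + 0)  →  (- (b * 1))
3. [mul_one →] (b * 1)  →  b;  cost 5 ≤ 5, done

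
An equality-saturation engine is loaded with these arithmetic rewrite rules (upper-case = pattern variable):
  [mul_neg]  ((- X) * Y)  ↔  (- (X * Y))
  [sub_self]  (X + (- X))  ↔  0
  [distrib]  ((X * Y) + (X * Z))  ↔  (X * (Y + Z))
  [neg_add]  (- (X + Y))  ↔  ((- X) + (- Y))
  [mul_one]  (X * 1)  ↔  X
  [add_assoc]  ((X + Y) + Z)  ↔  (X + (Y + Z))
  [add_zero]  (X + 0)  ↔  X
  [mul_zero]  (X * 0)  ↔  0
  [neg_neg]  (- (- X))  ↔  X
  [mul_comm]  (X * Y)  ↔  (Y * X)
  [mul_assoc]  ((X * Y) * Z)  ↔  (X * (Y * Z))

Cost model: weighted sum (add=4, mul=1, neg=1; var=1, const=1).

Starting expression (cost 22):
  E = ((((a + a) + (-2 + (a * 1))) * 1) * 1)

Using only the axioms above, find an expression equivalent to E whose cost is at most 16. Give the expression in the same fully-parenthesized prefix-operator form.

1. [mul_one →] (a * 1)  →  a;  E = ((((a + a) + (-2 + a)) * 1) * 1)
2. [mul_one →] (((a + a) + (-2 + a)) * 1)  →  ((a + a) + (-2 + a));  E = (((a + a) + (-2 + a)) * 1)
3. [mul_one →] (((a + a) + (-2 + a)) * 1)  →  ((a + a) + (-2 + a));  cost 16 ≤ 16, done

((a + a) + (-2 + a))   [cost 16]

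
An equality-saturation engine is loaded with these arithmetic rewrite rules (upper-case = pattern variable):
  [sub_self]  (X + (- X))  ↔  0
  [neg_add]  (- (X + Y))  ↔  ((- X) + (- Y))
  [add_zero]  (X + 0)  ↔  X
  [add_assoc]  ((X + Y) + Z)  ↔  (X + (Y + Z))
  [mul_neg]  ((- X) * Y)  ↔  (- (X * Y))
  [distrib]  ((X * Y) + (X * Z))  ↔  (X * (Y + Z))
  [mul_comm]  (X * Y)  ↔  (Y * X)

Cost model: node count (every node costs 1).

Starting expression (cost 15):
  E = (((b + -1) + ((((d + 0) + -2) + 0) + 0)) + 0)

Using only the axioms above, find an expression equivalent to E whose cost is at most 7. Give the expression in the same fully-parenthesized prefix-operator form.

(1) (((b + -1) + ((((d + 0) + -2) + 0) + 0)) + 0)  =[add_zero →]=  ((b + -1) + ((((d + 0) + -2) + 0) + 0))
(2) (d + 0)  =[add_zero →]=  d    ⊢ ((b + -1) + (((d + -2) + 0) + 0))
(3) ((d + -2) + 0)  =[add_zero →]=  (d + -2)    ⊢ ((b + -1) + ((d + -2) + 0))
(4) ((d + -2) + 0)  =[add_zero →]=  (d + -2)    ⊢ cost 7, within 7

((b + -1) + (d + -2))   [cost 7]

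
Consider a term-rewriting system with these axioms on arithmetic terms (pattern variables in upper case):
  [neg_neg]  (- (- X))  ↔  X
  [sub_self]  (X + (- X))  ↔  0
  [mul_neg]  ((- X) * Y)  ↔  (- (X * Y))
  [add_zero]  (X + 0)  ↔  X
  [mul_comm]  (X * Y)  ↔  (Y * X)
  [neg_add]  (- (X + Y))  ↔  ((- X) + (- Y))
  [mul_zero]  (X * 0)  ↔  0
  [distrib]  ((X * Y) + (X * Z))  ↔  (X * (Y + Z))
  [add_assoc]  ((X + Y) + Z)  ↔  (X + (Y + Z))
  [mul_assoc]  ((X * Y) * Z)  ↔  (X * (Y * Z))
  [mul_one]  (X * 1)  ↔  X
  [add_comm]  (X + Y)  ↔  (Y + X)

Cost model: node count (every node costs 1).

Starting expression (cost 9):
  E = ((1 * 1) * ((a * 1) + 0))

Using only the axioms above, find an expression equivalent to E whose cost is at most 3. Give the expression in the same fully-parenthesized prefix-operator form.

(a * 1)   [cost 3]

1. [add_zero →] ((a * 1) + 0)  →  (a * 1);  E = ((1 * 1) * (a * 1))
2. [mul_one →] (1 * 1)  →  1;  E = (1 * (a * 1))
3. [mul_comm →] (1 * (a * 1))  →  ((a * 1) * 1)
4. [mul_one →] ((a * 1) * 1)  →  (a * 1);  cost 3 ≤ 3, done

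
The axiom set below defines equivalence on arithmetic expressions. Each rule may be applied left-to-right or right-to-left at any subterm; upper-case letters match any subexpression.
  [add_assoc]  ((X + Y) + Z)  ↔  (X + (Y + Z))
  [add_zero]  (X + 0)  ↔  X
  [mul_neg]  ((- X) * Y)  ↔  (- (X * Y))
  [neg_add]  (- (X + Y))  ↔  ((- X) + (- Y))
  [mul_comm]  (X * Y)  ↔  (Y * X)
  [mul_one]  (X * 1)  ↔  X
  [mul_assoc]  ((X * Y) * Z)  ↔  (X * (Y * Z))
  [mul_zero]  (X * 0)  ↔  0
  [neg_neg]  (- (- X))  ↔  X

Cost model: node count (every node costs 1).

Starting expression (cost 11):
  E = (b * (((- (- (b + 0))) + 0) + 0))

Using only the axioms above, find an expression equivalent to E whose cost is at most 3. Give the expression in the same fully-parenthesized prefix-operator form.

(b * b)   [cost 3]

1. [add_zero →] (((- (- (b + 0))) + 0) + 0)  →  ((- (- (b + 0))) + 0);  E = (b * ((- (- (b + 0))) + 0))
2. [add_zero →] ((- (- (b + 0))) + 0)  →  (- (- (b + 0)));  E = (b * (- (- (b + 0))))
3. [neg_neg →] (- (- (b + 0)))  →  (b + 0);  E = (b * (b + 0))
4. [add_zero →] (b + 0)  →  b;  cost 3 ≤ 3, done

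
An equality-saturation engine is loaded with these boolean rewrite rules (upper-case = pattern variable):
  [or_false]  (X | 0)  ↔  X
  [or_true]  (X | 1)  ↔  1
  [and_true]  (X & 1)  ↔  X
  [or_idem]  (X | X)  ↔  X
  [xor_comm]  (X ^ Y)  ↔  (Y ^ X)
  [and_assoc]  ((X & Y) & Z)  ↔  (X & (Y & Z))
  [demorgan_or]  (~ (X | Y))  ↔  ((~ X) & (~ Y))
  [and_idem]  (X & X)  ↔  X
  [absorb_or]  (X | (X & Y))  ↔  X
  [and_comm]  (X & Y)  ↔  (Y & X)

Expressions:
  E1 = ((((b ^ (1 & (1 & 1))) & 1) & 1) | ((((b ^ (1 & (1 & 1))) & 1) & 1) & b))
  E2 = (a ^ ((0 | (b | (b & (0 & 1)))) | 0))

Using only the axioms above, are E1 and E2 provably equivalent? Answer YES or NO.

NO

All listed rules preserve value, hence provable equivalence implies equal values everywhere; look for a separating assignment.
a=0, b=0 gives E1 ↦ 1, E2 ↦ 0; values differ ⇒ not provably equivalent.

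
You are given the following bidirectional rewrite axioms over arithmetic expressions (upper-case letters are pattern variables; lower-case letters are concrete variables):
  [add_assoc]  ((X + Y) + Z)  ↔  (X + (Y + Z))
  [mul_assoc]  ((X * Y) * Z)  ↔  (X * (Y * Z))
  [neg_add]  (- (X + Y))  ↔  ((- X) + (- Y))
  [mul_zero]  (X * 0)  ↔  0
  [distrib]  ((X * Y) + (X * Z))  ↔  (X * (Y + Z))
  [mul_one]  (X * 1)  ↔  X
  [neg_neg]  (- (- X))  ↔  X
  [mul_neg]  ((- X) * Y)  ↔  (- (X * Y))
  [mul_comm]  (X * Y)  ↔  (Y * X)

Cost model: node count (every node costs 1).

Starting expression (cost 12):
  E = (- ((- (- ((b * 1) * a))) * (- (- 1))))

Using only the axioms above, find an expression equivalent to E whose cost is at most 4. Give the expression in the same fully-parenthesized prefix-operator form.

1. [neg_neg →] (- (- ((b * 1) * a)))  →  ((b * 1) * a);  E = (- (((b * 1) * a) * (- (- 1))))
2. [mul_one →] (b * 1)  →  b;  E = (- ((b * a) * (- (- 1))))
3. [neg_neg →] (- (- 1))  →  1;  E = (- ((b * a) * 1))
4. [mul_one →] ((b * a) * 1)  →  (b * a);  cost 4 ≤ 4, done

(- (b * a))   [cost 4]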